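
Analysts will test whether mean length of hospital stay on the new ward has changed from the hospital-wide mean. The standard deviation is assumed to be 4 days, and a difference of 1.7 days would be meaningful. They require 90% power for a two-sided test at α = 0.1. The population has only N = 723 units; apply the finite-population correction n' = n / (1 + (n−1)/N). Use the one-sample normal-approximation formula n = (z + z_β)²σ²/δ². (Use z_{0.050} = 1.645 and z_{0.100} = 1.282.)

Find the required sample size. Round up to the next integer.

n = 45

n = (z_{α/2} + z_β)² · σ² / δ²
  = (1.645 + 1.282)² · 4² / 1.7²
  = 8.5673 · 16 / 2.89
  = 47.43
Finite-population correction (N = 723): 47.43 / (1 + (47.43 − 1)/723) = 44.57.
Round up → n = 45.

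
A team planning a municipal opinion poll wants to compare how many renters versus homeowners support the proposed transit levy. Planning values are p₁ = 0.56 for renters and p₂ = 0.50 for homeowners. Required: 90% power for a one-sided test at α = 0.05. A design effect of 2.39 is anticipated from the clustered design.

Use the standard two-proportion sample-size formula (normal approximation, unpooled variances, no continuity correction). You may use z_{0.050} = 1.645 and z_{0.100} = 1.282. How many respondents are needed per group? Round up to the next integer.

n = (z_α + z_β)² · [p₁(1−p₁) + p₂(1−p₂)] / (p₁ − p₂)²
  = (1.645 + 1.282)² · (0.56·0.44 + 0.50·0.50) / (0.06)²
  = (2.927)² · (0.2464 + 0.2500) / 0.0036
  = 8.5673 · 0.4964 / 0.0036
  = 1181.34
Design effect: 2.39 × 1181.34 = 2823.40.
Round up → n = 2824 per group.

n = 2824 per group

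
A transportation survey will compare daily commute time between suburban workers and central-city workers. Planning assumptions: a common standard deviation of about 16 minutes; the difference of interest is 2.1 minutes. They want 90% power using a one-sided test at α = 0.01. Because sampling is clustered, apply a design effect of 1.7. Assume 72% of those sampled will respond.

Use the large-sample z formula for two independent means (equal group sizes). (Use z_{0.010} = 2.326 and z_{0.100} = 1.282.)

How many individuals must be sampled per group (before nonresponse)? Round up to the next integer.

n = 3569 per group

n = (z_α + z_β)² · (σ₁² + σ₂²) / δ²
  = (2.326 + 1.282)² · (2·16² = 512) / 2.1²
  = 13.0177 · 512 / 4.41
  = 1511.35
Design effect: 1.7 × 1511.35 = 2569.29.
Adjust for 72% response: 2569.29 / 0.72 = 3568.46.
Round up → n = 3569 per group.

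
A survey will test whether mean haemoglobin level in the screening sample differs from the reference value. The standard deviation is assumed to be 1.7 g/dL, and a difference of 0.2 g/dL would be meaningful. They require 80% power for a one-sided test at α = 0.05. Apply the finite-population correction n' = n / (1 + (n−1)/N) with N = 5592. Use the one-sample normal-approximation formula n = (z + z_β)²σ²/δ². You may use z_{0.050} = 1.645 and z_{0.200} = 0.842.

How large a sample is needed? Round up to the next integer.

n = 414

n = (z_α + z_β)² · σ² / δ²
  = (1.645 + 0.842)² · 1.7² / 0.2²
  = 6.1852 · 2.89 / 0.04
  = 446.88
Finite-population correction (N = 5592): 446.88 / (1 + (446.88 − 1)/5592) = 413.88.
Round up → n = 414.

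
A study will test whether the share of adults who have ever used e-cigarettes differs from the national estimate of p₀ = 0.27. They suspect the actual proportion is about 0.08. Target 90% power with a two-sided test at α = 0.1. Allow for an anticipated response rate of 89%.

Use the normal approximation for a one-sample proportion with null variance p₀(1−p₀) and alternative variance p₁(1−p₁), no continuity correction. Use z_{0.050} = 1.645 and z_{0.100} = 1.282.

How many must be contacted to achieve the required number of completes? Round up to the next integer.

n = 37

n = [z_{α/2}·√(p₀q₀) + z_β·√(p₁q₁)]² / (p₁ − p₀)²
  = [1.645·√(0.27·0.73) + 1.282·√(0.08·0.92)]² / (-0.19)²
  = [1.645·0.4440 + 1.282·0.2713]² / 0.0361
  = [1.0781]² / 0.0361
  = 32.20
Adjust for 89% response: 32.20 / 0.89 = 36.18.
Round up → n = 37.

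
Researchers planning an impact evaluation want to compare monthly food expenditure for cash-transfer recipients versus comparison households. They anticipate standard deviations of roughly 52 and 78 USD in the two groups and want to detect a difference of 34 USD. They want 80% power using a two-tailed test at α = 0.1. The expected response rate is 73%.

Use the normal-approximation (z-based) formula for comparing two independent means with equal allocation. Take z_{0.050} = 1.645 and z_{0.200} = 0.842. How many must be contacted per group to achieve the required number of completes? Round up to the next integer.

n = (z_{α/2} + z_β)² · (σ₁² + σ₂²) / δ²
  = (1.645 + 0.842)² · (52² + 78² = 8788) / 34²
  = 6.1852 · 8788 / 1156
  = 47.02
Adjust for 73% response: 47.02 / 0.73 = 64.41.
Round up → n = 65 per group.

n = 65 per group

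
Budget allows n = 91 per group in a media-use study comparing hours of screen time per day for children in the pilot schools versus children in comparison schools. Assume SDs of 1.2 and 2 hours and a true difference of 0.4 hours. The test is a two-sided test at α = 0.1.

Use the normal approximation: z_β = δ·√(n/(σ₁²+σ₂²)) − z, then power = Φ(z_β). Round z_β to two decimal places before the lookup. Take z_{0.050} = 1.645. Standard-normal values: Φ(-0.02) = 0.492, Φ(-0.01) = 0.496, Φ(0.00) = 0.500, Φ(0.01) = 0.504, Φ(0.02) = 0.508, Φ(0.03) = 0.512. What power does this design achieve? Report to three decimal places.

Power ≈ 0.496

z_β = δ·√(n/(σ₁²+σ₂²)) − z_{α/2}
    = 0.4 · √(91/5.44) − 1.645
    = 0.4 · 4.08998 − 1.645
    = 1.6360 − 1.645 = -0.0090 → -0.01
Power = Φ(-0.01) = 0.496.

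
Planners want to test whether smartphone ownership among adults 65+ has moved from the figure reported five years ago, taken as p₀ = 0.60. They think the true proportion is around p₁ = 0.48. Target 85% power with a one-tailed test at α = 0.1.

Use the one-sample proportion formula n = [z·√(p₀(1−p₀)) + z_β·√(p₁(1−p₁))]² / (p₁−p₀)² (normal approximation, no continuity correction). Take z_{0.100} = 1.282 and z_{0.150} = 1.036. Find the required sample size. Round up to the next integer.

n = 92

n = [z_α·√(p₀q₀) + z_β·√(p₁q₁)]² / (p₁ − p₀)²
  = [1.282·√(0.60·0.40) + 1.036·√(0.48·0.52)]² / (-0.12)²
  = [1.282·0.4899 + 1.036·0.4996]² / 0.0144
  = [1.1456]² / 0.0144
  = 91.14
Round up → n = 92.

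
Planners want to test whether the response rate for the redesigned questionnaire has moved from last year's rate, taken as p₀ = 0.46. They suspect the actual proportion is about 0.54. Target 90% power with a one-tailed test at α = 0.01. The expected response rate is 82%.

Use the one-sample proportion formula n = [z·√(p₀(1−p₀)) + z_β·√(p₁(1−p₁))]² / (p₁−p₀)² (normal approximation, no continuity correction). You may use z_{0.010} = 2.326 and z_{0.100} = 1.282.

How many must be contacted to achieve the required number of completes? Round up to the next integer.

n = 617

n = [z_α·√(p₀q₀) + z_β·√(p₁q₁)]² / (p₁ − p₀)²
  = [2.326·√(0.46·0.54) + 1.282·√(0.54·0.46)]² / (0.08)²
  = [2.326·0.4984 + 1.282·0.4984]² / 0.0064
  = [1.7982]² / 0.0064
  = 505.25
Adjust for 82% response: 505.25 / 0.82 = 616.16.
Round up → n = 617.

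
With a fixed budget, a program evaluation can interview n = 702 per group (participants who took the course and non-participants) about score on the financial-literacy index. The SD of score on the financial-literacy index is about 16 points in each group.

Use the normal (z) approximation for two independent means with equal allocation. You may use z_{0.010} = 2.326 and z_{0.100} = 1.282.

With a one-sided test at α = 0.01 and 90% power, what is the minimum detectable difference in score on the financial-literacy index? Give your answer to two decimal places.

Minimum detectable difference ≈ 3.08 points

δ = (z_α + z_β) · √((σ₁²+σ₂²)/n)
  = (2.326 + 1.282) · √(512/702)
  = 3.608 · √0.72934
  = 3.608 · 0.8540
  = 3.0813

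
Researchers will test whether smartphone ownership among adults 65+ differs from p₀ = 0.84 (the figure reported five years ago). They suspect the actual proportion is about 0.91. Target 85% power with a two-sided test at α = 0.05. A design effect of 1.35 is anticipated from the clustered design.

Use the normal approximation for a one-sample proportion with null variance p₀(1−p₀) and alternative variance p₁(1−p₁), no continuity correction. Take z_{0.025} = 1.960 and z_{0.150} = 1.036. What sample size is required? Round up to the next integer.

n = [z_{α/2}·√(p₀q₀) + z_β·√(p₁q₁)]² / (p₁ − p₀)²
  = [1.960·√(0.84·0.16) + 1.036·√(0.91·0.09)]² / (0.07)²
  = [1.960·0.3666 + 1.036·0.2862]² / 0.0049
  = [1.0150]² / 0.0049
  = 210.26
Design effect: 1.35 × 210.26 = 283.86.
Round up → n = 284.

n = 284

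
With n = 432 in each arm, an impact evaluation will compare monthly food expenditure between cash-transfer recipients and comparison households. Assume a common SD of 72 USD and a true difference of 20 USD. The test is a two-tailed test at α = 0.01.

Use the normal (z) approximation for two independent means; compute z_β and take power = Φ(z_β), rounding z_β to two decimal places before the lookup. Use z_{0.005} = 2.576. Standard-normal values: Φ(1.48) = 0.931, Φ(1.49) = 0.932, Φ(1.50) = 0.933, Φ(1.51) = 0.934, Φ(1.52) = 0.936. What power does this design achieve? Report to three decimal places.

z_β = δ·√(n/(σ₁²+σ₂²)) − z_{α/2}
    = 20 · √(432/10368) − 2.576
    = 20 · 0.20412 − 2.576
    = 4.0825 − 2.576 = 1.5065 → 1.51
Power = Φ(1.51) = 0.934.

Power ≈ 0.934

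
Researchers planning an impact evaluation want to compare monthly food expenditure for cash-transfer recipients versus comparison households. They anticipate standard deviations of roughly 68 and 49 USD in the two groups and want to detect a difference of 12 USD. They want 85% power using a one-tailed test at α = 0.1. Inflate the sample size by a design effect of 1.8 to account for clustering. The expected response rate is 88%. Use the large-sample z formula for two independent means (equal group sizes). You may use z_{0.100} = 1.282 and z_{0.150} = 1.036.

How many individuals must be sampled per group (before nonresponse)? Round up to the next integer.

n = 537 per group

n = (z_α + z_β)² · (σ₁² + σ₂²) / δ²
  = (1.282 + 1.036)² · (68² + 49² = 7025) / 12²
  = 5.3731 · 7025 / 144
  = 262.13
Design effect: 1.8 × 262.13 = 471.83.
Adjust for 88% response: 471.83 / 0.88 = 536.17.
Round up → n = 537 per group.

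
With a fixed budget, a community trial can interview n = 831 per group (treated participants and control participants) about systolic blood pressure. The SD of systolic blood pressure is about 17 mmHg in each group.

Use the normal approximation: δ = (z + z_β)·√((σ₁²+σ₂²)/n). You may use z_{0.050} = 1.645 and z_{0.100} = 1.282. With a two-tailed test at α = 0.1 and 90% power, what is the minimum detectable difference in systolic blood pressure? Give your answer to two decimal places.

Minimum detectable difference ≈ 2.44 mmHg

δ = (z_{α/2} + z_β) · √((σ₁²+σ₂²)/n)
  = (1.645 + 1.282) · √(578/831)
  = 2.927 · √0.69555
  = 2.927 · 0.8340
  = 2.4411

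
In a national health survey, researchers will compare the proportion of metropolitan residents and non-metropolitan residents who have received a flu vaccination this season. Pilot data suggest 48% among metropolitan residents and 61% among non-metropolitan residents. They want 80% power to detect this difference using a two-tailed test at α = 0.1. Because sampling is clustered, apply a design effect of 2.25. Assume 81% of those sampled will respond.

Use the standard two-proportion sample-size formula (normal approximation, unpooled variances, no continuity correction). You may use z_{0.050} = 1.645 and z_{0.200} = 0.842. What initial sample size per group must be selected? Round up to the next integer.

n = 496 per group

n = (z_{α/2} + z_β)² · [p₁(1−p₁) + p₂(1−p₂)] / (p₁ − p₂)²
  = (1.645 + 0.842)² · (0.48·0.52 + 0.61·0.39) / (-0.13)²
  = (2.487)² · (0.2496 + 0.2379) / 0.0169
  = 6.1852 · 0.4875 / 0.0169
  = 178.42
Design effect: 2.25 × 178.42 = 401.44.
Adjust for 81% response: 401.44 / 0.81 = 495.61.
Round up → n = 496 per group.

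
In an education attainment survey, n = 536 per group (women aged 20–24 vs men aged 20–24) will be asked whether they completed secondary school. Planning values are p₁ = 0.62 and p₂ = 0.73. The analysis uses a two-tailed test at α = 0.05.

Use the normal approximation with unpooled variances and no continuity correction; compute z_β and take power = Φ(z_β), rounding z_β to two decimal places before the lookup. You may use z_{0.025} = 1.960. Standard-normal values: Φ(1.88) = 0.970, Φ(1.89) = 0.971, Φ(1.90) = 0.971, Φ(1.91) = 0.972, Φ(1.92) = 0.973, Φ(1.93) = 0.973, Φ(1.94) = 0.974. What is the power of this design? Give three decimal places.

Power ≈ 0.972

z_β = |p₁−p₂|·√(n/[p₁q₁+p₂q₂]) − z_{α/2}
    = 0.11 · √(536/0.4327) − 1.960
    = 0.11 · 35.1956 − 1.960
    = 3.8715 − 1.960 = 1.9115 → 1.91
Power = Φ(1.91) = 0.972.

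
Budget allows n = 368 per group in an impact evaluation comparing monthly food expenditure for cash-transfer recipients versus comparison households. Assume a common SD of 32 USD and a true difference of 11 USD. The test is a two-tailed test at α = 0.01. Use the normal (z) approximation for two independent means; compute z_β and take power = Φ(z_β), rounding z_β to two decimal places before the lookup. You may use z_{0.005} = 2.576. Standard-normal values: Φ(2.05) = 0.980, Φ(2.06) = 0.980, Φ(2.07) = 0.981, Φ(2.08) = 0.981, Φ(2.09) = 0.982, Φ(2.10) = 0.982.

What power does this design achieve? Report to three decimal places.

z_β = δ·√(n/(σ₁²+σ₂²)) − z_{α/2}
    = 11 · √(368/2048) − 2.576
    = 11 · 0.42390 − 2.576
    = 4.6629 − 2.576 = 2.0869 → 2.09
Power = Φ(2.09) = 0.982.

Power ≈ 0.982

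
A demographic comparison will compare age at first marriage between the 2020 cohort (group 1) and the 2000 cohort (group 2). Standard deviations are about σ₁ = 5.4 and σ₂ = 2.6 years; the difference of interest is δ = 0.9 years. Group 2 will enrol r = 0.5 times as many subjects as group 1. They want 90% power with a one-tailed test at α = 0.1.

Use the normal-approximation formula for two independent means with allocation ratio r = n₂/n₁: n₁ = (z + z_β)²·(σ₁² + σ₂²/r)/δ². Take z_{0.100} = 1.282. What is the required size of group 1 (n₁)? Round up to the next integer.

n₁ = 347

n₁ = (z_α + z_β)² · (σ₁² + σ₂²/r) / δ²
   = (1.282 + 1.282)² · (5.4² + 2.6²/0.5) / 0.9²
   = 6.5741 · (29.16 + 13.52) / 0.81
   = 6.5741 · 42.68 / 0.81
   = 346.40
Round up → n₁ = 347; n₂ = r·n₁ = 0.5 × 347 = 174.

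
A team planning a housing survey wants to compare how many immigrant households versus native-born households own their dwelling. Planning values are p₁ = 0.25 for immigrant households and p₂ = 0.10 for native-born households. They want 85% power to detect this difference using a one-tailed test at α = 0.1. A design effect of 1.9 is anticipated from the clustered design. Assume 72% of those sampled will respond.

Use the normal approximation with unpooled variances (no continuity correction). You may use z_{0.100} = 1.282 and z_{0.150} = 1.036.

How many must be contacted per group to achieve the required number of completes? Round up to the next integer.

n = 175 per group

n = (z_α + z_β)² · [p₁(1−p₁) + p₂(1−p₂)] / (p₁ − p₂)²
  = (1.282 + 1.036)² · (0.25·0.75 + 0.10·0.90) / (0.15)²
  = (2.318)² · (0.1875 + 0.0900) / 0.0225
  = 5.3731 · 0.2775 / 0.0225
  = 66.27
Design effect: 1.9 × 66.27 = 125.91.
Adjust for 72% response: 125.91 / 0.72 = 174.88.
Round up → n = 175 per group.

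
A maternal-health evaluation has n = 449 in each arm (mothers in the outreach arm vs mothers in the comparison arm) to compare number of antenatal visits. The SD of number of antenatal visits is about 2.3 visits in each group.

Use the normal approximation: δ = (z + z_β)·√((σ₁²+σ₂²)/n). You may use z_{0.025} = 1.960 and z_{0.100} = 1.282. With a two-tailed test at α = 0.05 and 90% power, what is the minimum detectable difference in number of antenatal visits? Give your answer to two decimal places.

Minimum detectable difference ≈ 0.50 visits

δ = (z_{α/2} + z_β) · √((σ₁²+σ₂²)/n)
  = (1.960 + 1.282) · √(10.58/449)
  = 3.242 · √0.02356
  = 3.242 · 0.1535
  = 0.4977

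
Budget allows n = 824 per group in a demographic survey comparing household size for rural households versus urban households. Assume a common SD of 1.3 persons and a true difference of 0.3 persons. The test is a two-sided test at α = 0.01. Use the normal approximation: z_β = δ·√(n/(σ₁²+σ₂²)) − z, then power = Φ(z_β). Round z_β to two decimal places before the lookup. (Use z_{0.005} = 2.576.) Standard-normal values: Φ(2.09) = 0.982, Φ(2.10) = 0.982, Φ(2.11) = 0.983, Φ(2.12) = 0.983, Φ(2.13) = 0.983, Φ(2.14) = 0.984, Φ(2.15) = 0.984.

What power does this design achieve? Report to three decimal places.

z_β = δ·√(n/(σ₁²+σ₂²)) − z_{α/2}
    = 0.3 · √(824/3.38) − 2.576
    = 0.3 · 15.61368 − 2.576
    = 4.6841 − 2.576 = 2.1081 → 2.11
Power = Φ(2.11) = 0.983.

Power ≈ 0.983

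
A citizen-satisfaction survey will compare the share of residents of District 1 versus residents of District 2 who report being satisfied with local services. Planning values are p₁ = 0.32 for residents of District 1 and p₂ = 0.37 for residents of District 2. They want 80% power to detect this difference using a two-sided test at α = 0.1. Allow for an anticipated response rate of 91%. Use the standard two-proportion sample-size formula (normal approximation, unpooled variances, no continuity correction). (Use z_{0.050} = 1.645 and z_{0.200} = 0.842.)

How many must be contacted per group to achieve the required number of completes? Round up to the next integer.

n = (z_{α/2} + z_β)² · [p₁(1−p₁) + p₂(1−p₂)] / (p₁ − p₂)²
  = (1.645 + 0.842)² · (0.32·0.68 + 0.37·0.63) / (-0.05)²
  = (2.487)² · (0.2176 + 0.2331) / 0.0025
  = 6.1852 · 0.4507 / 0.0025
  = 1115.06
Adjust for 91% response: 1115.06 / 0.91 = 1225.34.
Round up → n = 1226 per group.

n = 1226 per group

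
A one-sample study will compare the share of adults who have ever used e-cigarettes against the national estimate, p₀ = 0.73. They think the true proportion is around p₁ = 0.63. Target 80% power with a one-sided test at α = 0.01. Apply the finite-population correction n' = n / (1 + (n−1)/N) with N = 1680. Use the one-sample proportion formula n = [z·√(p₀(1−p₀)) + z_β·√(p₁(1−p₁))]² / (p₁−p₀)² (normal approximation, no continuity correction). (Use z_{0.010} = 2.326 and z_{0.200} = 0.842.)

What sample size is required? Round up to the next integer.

n = [z_α·√(p₀q₀) + z_β·√(p₁q₁)]² / (p₁ − p₀)²
  = [2.326·√(0.73·0.27) + 0.842·√(0.63·0.37)]² / (-0.10)²
  = [2.326·0.4440 + 0.842·0.4828]² / 0.0100
  = [1.4392]² / 0.0100
  = 207.12
Finite-population correction (N = 1680): 207.12 / (1 + (207.12 − 1)/1680) = 184.49.
Round up → n = 185.

n = 185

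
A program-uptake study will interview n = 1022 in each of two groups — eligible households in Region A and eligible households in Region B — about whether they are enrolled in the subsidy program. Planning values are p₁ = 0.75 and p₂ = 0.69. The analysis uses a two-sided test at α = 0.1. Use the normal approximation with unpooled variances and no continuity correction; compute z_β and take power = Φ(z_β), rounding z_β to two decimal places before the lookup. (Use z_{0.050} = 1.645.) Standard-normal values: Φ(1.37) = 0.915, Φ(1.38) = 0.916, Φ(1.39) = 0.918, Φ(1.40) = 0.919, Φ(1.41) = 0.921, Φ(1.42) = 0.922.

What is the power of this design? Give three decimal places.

z_β = |p₁−p₂|·√(n/[p₁q₁+p₂q₂]) − z_{α/2}
    = 0.06 · √(1022/0.4014) − 1.645
    = 0.06 · 50.4588 − 1.645
    = 3.0275 − 1.645 = 1.3825 → 1.38
Power = Φ(1.38) = 0.916.

Power ≈ 0.916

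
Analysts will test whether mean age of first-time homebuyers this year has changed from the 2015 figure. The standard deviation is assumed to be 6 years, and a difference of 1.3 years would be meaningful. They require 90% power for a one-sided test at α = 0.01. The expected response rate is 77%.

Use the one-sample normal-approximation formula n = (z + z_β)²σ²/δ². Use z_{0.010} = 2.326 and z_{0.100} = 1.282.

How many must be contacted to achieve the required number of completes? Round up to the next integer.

n = 361

n = (z_α + z_β)² · σ² / δ²
  = (2.326 + 1.282)² · 6² / 1.3²
  = 13.0177 · 36 / 1.69
  = 277.30
Adjust for 77% response: 277.30 / 0.77 = 360.13.
Round up → n = 361.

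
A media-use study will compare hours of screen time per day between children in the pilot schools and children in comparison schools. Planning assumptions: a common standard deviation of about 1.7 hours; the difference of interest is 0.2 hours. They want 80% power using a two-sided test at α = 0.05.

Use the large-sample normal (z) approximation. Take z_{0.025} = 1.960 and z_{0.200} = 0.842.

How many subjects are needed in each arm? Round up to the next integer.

n = (z_{α/2} + z_β)² · (σ₁² + σ₂²) / δ²
  = (1.960 + 0.842)² · (2·1.7² = 5.78) / 0.2²
  = 7.8512 · 5.78 / 0.04
  = 1134.50
Round up → n = 1135 per group.

n = 1135 per group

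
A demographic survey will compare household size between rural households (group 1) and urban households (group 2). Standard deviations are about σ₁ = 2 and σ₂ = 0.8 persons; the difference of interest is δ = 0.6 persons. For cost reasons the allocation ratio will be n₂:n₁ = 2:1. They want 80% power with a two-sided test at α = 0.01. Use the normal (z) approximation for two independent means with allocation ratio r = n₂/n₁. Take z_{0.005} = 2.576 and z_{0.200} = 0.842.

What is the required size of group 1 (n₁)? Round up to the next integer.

n₁ = 141

n₁ = (z_{α/2} + z_β)² · (σ₁² + σ₂²/r) / δ²
   = (2.576 + 0.842)² · (2² + 0.8²/2) / 0.6²
   = 11.6827 · (4 + 0.32) / 0.36
   = 11.6827 · 4.32 / 0.36
   = 140.19
Round up → n₁ = 141; n₂ = r·n₁ = 2 × 141 = 282.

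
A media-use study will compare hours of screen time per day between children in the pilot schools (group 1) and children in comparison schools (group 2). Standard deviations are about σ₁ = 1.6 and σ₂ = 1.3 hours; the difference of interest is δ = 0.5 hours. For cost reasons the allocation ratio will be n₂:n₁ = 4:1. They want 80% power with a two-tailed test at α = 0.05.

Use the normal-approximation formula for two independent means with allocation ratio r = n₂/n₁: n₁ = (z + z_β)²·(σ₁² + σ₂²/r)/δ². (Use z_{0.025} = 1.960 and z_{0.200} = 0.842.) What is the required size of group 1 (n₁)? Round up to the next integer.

n₁ = 94

n₁ = (z_{α/2} + z_β)² · (σ₁² + σ₂²/r) / δ²
   = (1.960 + 0.842)² · (1.6² + 1.3²/4) / 0.5²
   = 7.8512 · (2.56 + 0.4225) / 0.25
   = 7.8512 · 2.9825 / 0.25
   = 93.66
Round up → n₁ = 94; n₂ = r·n₁ = 4 × 94 = 376.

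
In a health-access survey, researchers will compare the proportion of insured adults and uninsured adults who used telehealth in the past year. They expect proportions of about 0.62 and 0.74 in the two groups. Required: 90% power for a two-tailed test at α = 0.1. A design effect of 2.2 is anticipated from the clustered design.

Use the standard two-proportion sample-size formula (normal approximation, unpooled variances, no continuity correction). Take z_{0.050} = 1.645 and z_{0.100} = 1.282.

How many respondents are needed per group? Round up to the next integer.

n = (z_{α/2} + z_β)² · [p₁(1−p₁) + p₂(1−p₂)] / (p₁ − p₂)²
  = (1.645 + 1.282)² · (0.62·0.38 + 0.74·0.26) / (-0.12)²
  = (2.927)² · (0.2356 + 0.1924) / 0.0144
  = 8.5673 · 0.4280 / 0.0144
  = 254.64
Design effect: 2.2 × 254.64 = 560.21.
Round up → n = 561 per group.

n = 561 per group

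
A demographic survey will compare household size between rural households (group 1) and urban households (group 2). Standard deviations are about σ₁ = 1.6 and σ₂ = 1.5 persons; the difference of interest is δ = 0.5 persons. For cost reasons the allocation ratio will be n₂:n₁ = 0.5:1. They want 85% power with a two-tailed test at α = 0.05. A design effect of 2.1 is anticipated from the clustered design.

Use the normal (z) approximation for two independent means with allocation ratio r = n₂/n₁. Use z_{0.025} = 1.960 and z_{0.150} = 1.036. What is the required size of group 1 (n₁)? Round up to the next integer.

n₁ = (z_{α/2} + z_β)² · (σ₁² + σ₂²/r) / δ²
   = (1.960 + 1.036)² · (1.6² + 1.5²/0.5) / 0.5²
   = 8.9760 · (2.56 + 4.5) / 0.25
   = 8.9760 · 7.06 / 0.25
   = 253.48
Design effect: 2.1 × 253.48 = 532.31.
Round up → n₁ = 533; n₂ = r·n₁ = 0.5 × 533 = 267.

n₁ = 533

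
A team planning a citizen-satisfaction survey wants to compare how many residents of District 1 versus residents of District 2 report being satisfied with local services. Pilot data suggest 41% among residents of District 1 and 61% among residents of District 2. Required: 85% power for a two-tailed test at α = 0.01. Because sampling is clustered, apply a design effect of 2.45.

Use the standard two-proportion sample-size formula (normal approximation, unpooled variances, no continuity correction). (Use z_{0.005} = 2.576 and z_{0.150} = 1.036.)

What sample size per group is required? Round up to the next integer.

n = (z_{α/2} + z_β)² · [p₁(1−p₁) + p₂(1−p₂)] / (p₁ − p₂)²
  = (2.576 + 1.036)² · (0.41·0.59 + 0.61·0.39) / (-0.20)²
  = (3.612)² · (0.2419 + 0.2379) / 0.0400
  = 13.0465 · 0.4798 / 0.0400
  = 156.49
Design effect: 2.45 × 156.49 = 383.41.
Round up → n = 384 per group.

n = 384 per group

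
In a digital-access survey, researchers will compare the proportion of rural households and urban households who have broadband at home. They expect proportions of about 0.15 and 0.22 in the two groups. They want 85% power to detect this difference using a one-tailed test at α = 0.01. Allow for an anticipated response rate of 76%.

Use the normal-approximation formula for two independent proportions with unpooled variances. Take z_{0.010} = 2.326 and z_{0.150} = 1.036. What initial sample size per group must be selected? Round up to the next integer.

n = (z_α + z_β)² · [p₁(1−p₁) + p₂(1−p₂)] / (p₁ − p₂)²
  = (2.326 + 1.036)² · (0.15·0.85 + 0.22·0.78) / (-0.07)²
  = (3.362)² · (0.1275 + 0.1716) / 0.0049
  = 11.3030 · 0.2991 / 0.0049
  = 689.95
Adjust for 76% response: 689.95 / 0.76 = 907.83.
Round up → n = 908 per group.

n = 908 per group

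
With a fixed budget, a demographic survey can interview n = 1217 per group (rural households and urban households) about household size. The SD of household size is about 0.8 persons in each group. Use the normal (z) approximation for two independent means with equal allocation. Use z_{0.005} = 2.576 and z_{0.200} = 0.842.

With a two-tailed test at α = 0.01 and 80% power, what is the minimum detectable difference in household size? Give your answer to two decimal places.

δ = (z_{α/2} + z_β) · √((σ₁²+σ₂²)/n)
  = (2.576 + 0.842) · √(1.28/1217)
  = 3.418 · √0.00105
  = 3.418 · 0.0324
  = 0.1108

Minimum detectable difference ≈ 0.11 persons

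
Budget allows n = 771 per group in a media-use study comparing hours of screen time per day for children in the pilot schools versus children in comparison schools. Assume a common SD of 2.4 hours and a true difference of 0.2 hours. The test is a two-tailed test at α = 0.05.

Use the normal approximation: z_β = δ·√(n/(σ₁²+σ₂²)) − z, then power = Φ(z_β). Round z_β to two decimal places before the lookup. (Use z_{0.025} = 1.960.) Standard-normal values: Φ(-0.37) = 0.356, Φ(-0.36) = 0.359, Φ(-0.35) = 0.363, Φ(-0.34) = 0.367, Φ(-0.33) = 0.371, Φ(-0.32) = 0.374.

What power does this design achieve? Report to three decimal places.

z_β = δ·√(n/(σ₁²+σ₂²)) − z_{α/2}
    = 0.2 · √(771/11.52) − 1.960
    = 0.2 · 8.18090 − 1.960
    = 1.6362 − 1.960 = -0.3238 → -0.32
Power = Φ(-0.32) = 0.374.

Power ≈ 0.374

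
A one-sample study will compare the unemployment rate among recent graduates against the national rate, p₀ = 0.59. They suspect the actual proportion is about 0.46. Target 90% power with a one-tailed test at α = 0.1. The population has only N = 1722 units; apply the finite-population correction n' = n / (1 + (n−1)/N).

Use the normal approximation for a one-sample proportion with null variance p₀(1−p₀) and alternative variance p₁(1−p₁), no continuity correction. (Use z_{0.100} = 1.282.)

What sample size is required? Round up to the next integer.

n = 91

n = [z_α·√(p₀q₀) + z_β·√(p₁q₁)]² / (p₁ − p₀)²
  = [1.282·√(0.59·0.41) + 1.282·√(0.46·0.54)]² / (-0.13)²
  = [1.282·0.4918 + 1.282·0.4984]² / 0.0169
  = [1.2695]² / 0.0169
  = 95.36
Finite-population correction (N = 1722): 95.36 / (1 + (95.36 − 1)/1722) = 90.41.
Round up → n = 91.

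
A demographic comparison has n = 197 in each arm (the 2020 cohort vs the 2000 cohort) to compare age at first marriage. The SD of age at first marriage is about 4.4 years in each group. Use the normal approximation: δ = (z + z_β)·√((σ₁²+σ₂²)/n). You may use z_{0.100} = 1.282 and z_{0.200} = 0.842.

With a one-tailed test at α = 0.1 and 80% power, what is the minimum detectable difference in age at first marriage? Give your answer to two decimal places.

δ = (z_α + z_β) · √((σ₁²+σ₂²)/n)
  = (1.282 + 0.842) · √(38.72/197)
  = 2.124 · √0.19655
  = 2.124 · 0.4433
  = 0.9416

Minimum detectable difference ≈ 0.94 years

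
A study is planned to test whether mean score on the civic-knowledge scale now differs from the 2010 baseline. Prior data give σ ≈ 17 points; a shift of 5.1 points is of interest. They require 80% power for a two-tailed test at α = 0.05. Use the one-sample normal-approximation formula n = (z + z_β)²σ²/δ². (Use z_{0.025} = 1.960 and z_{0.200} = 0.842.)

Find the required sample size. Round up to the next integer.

n = 88

n = (z_{α/2} + z_β)² · σ² / δ²
  = (1.960 + 0.842)² · 17² / 5.1²
  = 7.8512 · 289 / 26.01
  = 87.24
Round up → n = 88.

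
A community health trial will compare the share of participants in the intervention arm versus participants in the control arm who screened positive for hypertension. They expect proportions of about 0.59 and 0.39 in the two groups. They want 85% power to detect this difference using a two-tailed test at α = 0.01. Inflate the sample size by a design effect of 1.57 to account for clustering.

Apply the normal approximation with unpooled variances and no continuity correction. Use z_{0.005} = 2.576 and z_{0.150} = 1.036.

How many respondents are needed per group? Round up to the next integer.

n = (z_{α/2} + z_β)² · [p₁(1−p₁) + p₂(1−p₂)] / (p₁ − p₂)²
  = (2.576 + 1.036)² · (0.59·0.41 + 0.39·0.61) / (0.20)²
  = (3.612)² · (0.2419 + 0.2379) / 0.0400
  = 13.0465 · 0.4798 / 0.0400
  = 156.49
Design effect: 1.57 × 156.49 = 245.69.
Round up → n = 246 per group.

n = 246 per group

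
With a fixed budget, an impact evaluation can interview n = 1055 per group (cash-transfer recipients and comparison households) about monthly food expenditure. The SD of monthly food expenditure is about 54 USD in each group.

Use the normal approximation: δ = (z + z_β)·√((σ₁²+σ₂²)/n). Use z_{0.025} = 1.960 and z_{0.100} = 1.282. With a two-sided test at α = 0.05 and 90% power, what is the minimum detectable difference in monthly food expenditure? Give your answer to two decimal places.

δ = (z_{α/2} + z_β) · √((σ₁²+σ₂²)/n)
  = (1.960 + 1.282) · √(5832/1055)
  = 3.242 · √5.528
  = 3.242 · 2.3512
  = 7.6225

Minimum detectable difference ≈ 7.62 USD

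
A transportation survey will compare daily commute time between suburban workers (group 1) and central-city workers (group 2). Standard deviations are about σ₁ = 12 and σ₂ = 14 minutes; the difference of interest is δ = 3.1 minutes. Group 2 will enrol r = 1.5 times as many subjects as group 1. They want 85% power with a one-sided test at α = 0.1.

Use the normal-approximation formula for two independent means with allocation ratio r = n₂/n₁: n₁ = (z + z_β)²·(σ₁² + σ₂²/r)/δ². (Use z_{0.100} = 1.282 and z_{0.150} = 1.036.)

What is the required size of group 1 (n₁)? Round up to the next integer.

n₁ = (z_α + z_β)² · (σ₁² + σ₂²/r) / δ²
   = (1.282 + 1.036)² · (12² + 14²/1.5) / 3.1²
   = 5.3731 · (144 + 130.6667) / 9.61
   = 5.3731 · 274.6667 / 9.61
   = 153.57
Round up → n₁ = 154; n₂ = r·n₁ = 1.5 × 154 = 231.

n₁ = 154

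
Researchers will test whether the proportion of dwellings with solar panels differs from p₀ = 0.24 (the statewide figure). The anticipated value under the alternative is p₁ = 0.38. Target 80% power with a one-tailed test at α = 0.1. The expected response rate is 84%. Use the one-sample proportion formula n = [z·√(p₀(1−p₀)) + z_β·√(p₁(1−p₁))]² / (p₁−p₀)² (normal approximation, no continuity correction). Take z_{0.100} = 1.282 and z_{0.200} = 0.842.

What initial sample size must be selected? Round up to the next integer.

n = 56

n = [z_α·√(p₀q₀) + z_β·√(p₁q₁)]² / (p₁ − p₀)²
  = [1.282·√(0.24·0.76) + 0.842·√(0.38·0.62)]² / (0.14)²
  = [1.282·0.4271 + 0.842·0.4854]² / 0.0196
  = [0.9562]² / 0.0196
  = 46.65
Adjust for 84% response: 46.65 / 0.84 = 55.54.
Round up → n = 56.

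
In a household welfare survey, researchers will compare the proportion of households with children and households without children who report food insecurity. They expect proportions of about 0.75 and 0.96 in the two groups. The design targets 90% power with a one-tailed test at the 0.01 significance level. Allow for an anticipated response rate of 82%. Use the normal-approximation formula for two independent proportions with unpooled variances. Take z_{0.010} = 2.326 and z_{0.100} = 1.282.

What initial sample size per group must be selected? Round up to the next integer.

n = 82 per group

n = (z_α + z_β)² · [p₁(1−p₁) + p₂(1−p₂)] / (p₁ − p₂)²
  = (2.326 + 1.282)² · (0.75·0.25 + 0.96·0.04) / (-0.21)²
  = (3.608)² · (0.1875 + 0.0384) / 0.0441
  = 13.0177 · 0.2259 / 0.0441
  = 66.68
Adjust for 82% response: 66.68 / 0.82 = 81.32.
Round up → n = 82 per group.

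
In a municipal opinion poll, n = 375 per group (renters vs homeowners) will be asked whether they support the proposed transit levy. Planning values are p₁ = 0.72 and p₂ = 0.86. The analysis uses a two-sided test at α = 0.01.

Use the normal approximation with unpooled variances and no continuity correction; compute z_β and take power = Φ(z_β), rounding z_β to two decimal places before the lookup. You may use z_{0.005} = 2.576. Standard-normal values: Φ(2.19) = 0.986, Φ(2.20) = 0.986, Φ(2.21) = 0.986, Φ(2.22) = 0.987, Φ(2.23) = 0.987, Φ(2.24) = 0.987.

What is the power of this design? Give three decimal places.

Power ≈ 0.986

z_β = |p₁−p₂|·√(n/[p₁q₁+p₂q₂]) − z_{α/2}
    = 0.14 · √(375/0.3220) − 2.576
    = 0.14 · 34.1262 − 2.576
    = 4.7777 − 2.576 = 2.2017 → 2.20
Power = Φ(2.20) = 0.986.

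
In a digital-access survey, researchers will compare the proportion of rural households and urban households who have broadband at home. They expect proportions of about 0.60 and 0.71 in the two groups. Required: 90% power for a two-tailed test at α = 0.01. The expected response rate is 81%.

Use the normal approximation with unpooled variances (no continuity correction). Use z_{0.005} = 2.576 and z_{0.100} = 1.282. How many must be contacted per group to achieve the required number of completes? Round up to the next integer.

n = (z_{α/2} + z_β)² · [p₁(1−p₁) + p₂(1−p₂)] / (p₁ − p₂)²
  = (2.576 + 1.282)² · (0.60·0.40 + 0.71·0.29) / (-0.11)²
  = (3.858)² · (0.2400 + 0.2059) / 0.0121
  = 14.8842 · 0.4459 / 0.0121
  = 548.50
Adjust for 81% response: 548.50 / 0.81 = 677.16.
Round up → n = 678 per group.

n = 678 per group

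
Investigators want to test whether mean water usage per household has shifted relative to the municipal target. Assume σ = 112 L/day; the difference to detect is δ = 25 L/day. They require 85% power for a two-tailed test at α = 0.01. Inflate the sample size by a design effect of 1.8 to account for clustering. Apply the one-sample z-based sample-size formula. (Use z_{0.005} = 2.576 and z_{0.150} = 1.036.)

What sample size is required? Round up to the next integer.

n = 472

n = (z_{α/2} + z_β)² · σ² / δ²
  = (2.576 + 1.036)² · 112² / 25²
  = 13.0465 · 12544 / 625
  = 261.85
Design effect: 1.8 × 261.85 = 471.33.
Round up → n = 472.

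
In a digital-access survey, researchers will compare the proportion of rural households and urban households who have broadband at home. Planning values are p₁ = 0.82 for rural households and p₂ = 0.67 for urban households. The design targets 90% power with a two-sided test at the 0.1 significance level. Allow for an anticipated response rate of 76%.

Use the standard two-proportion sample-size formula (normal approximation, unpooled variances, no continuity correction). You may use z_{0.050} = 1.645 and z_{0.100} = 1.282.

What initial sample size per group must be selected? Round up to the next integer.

n = (z_{α/2} + z_β)² · [p₁(1−p₁) + p₂(1−p₂)] / (p₁ − p₂)²
  = (1.645 + 1.282)² · (0.82·0.18 + 0.67·0.33) / (0.15)²
  = (2.927)² · (0.1476 + 0.2211) / 0.0225
  = 8.5673 · 0.3687 / 0.0225
  = 140.39
Adjust for 76% response: 140.39 / 0.76 = 184.72.
Round up → n = 185 per group.

n = 185 per group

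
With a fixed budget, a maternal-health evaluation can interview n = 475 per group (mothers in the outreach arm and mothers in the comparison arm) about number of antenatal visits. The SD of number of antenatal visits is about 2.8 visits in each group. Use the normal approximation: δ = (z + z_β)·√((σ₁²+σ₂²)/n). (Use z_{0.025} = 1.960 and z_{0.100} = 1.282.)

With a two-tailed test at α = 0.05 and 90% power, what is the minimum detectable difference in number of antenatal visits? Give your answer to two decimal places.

Minimum detectable difference ≈ 0.59 visits

δ = (z_{α/2} + z_β) · √((σ₁²+σ₂²)/n)
  = (1.960 + 1.282) · √(15.68/475)
  = 3.242 · √0.03301
  = 3.242 · 0.1817
  = 0.5890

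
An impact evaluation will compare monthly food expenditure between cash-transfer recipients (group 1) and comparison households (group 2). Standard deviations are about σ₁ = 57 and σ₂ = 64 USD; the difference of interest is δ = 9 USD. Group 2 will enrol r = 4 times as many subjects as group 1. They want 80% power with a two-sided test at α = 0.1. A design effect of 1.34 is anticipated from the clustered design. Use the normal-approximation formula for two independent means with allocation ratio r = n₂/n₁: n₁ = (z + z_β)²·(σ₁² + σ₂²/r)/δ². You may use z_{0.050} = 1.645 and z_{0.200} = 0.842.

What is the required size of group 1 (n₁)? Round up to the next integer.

n₁ = 438

n₁ = (z_{α/2} + z_β)² · (σ₁² + σ₂²/r) / δ²
   = (1.645 + 0.842)² · (57² + 64²/4) / 9²
   = 6.1852 · (3249 + 1024) / 81
   = 6.1852 · 4273 / 81
   = 326.29
Design effect: 1.34 × 326.29 = 437.22.
Round up → n₁ = 438; n₂ = r·n₁ = 4 × 438 = 1752.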